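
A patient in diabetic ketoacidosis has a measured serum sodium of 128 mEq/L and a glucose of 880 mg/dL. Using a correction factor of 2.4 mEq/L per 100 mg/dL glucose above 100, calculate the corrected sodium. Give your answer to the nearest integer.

147 mEq/L

Corrected Na = measured Na + 2.4 · (glucose − 100)/100
= 128 + 2.4 · (880 − 100)/100
= 128 + 18.7
= 146.7 mEq/L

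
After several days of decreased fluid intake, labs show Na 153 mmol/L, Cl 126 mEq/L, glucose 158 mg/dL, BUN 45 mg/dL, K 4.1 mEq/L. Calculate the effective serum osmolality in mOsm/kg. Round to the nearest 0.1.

314.8 mOsm/kg

Effective osmolality excludes urea (freely permeant across cell membranes):
2·Na + glucose/18
= 2·153 + 158/18
= 306 + 8.78
= 314.78 mOsm/kg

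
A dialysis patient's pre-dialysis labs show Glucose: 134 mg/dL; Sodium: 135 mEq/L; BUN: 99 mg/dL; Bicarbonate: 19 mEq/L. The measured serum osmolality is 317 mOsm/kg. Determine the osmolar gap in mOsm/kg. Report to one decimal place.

4.2 mOsm/kg

Calculated osmolality = 2·Na + glucose/18 + BUN/2.8
= 2·135 + 134/18 + 99/2.8
= 270 + 7.44 + 35.36
= 312.8 mOsm/kg ≈ 312.8 mOsm/kg
Osmolar gap = measured − calculated = 317 − 312.8 = 4.2 mOsm/kg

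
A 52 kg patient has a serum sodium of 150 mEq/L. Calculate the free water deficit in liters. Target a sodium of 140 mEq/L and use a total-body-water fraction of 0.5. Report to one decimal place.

1.9 L

TBW = 0.5 · 52 = 26 L
Free water deficit = TBW · (Na/140 − 1)
= 26 · (150/140 − 1)
= 26 · 0.0714
= 1.86 L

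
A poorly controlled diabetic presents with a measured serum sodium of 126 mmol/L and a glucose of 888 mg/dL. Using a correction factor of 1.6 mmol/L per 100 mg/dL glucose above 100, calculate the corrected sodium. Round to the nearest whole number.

139 mmol/L

Corrected Na = measured Na + 1.6 · (glucose − 100)/100
= 126 + 1.6 · (888 − 100)/100
= 126 + 12.6
= 138.6 mmol/L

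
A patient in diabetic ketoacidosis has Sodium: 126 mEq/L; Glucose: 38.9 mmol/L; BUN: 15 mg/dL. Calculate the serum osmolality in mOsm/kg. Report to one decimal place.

Calculated osmolality = 2·Na + glucose + BUN/2.8
= 2·126 + 38.9 + 15/2.8
= 252 + 38.90 + 5.36
= 296.26 mOsm/kg

296.3 mOsm/kg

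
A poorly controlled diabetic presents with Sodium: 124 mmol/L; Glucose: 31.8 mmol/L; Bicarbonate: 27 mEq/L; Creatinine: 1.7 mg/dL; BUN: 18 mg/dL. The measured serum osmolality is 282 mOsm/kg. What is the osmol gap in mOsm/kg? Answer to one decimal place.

Calculated osmolality = 2·Na + glucose + BUN/2.8
= 2·124 + 31.8 + 18/2.8
= 248 + 31.80 + 6.43
= 286.23 mOsm/kg ≈ 286.2 mOsm/kg
Osmolar gap = measured − calculated = 282 − 286.2 = -4.2 mOsm/kg

-4.2 mOsm/kg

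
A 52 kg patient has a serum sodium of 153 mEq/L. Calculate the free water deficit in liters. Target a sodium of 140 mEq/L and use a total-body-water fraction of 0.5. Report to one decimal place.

TBW = 0.5 · 52 = 26 L
Free water deficit = TBW · (Na/140 − 1)
= 26 · (153/140 − 1)
= 26 · 0.0929
= 2.42 L

2.4 L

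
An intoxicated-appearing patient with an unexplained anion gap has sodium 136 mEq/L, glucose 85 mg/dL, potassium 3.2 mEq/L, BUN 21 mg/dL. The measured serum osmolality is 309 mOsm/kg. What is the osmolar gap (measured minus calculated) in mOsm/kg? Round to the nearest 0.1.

24.8 mOsm/kg

Calculated osmolality = 2·Na + glucose/18 + BUN/2.8
= 2·136 + 85/18 + 21/2.8
= 272 + 4.72 + 7.50
= 284.22 mOsm/kg ≈ 284.2 mOsm/kg
Osmolar gap = measured − calculated = 309 − 284.2 = 24.8 mOsm/kg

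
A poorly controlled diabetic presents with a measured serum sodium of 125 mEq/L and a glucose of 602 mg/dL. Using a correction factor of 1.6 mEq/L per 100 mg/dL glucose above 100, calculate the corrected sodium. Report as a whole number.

133 mEq/L

Corrected Na = measured Na + 1.6 · (glucose − 100)/100
= 125 + 1.6 · (602 − 100)/100
= 125 + 8
= 133 mEq/L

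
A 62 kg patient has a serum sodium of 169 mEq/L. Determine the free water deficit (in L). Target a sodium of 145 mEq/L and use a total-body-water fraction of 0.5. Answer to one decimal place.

TBW = 0.5 · 62 = 31 L
Free water deficit = TBW · (Na/145 − 1)
= 31 · (169/145 − 1)
= 31 · 0.1655
= 5.13 L

5.1 L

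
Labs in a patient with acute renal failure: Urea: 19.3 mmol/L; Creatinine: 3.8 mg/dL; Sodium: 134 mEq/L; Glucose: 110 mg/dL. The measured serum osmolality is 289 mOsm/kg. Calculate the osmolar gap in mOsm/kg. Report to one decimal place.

Calculated osmolality = 2·Na + glucose/18 + urea
= 2·134 + 110/18 + 19.3
= 268 + 6.11 + 19.30
= 293.41 mOsm/kg ≈ 293.4 mOsm/kg
Osmolar gap = measured − calculated = 289 − 293.4 = -4.4 mOsm/kg

-4.4 mOsm/kg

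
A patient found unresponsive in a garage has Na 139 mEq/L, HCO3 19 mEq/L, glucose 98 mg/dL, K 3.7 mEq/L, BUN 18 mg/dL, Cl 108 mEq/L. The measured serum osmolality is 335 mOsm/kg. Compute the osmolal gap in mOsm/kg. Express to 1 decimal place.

Calculated osmolality = 2·Na + glucose/18 + BUN/2.8
= 2·139 + 98/18 + 18/2.8
= 278 + 5.44 + 6.43
= 289.87 mOsm/kg ≈ 289.9 mOsm/kg
Osmolar gap = measured − calculated = 335 − 289.9 = 45.1 mOsm/kg

45.1 mOsm/kg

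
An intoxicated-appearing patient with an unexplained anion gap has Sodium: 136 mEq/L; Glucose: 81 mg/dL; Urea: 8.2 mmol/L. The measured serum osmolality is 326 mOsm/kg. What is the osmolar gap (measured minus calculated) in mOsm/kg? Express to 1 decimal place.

41.3 mOsm/kg

Calculated osmolality = 2·Na + glucose/18 + urea
= 2·136 + 81/18 + 8.2
= 272 + 4.50 + 8.20
= 284.7 mOsm/kg ≈ 284.7 mOsm/kg
Osmolar gap = measured − calculated = 326 − 284.7 = 41.3 mOsm/kg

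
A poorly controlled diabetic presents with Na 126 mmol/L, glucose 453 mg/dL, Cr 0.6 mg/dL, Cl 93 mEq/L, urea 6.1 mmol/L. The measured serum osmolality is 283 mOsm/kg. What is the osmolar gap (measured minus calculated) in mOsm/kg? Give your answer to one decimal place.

Calculated osmolality = 2·Na + glucose/18 + urea
= 2·126 + 453/18 + 6.1
= 252 + 25.17 + 6.10
= 283.27 mOsm/kg ≈ 283.3 mOsm/kg
Osmolar gap = measured − calculated = 283 − 283.3 = -0.3 mOsm/kg

-0.3 mOsm/kg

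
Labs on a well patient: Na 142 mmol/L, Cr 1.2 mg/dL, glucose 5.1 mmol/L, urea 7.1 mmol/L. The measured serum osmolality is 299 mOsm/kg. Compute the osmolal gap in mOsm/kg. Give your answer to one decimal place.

Calculated osmolality = 2·Na + glucose + urea
= 2·142 + 5.1 + 7.1
= 284 + 5.10 + 7.10
= 296.2 mOsm/kg ≈ 296.2 mOsm/kg
Osmolar gap = measured − calculated = 299 − 296.2 = 2.8 mOsm/kg

2.8 mOsm/kg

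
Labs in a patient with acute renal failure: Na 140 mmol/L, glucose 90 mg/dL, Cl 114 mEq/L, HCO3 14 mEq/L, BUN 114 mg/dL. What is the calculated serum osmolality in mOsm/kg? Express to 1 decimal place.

325.7 mOsm/kg

Calculated osmolality = 2·Na + glucose/18 + BUN/2.8
= 2·140 + 90/18 + 114/2.8
= 280 + 5 + 40.71
= 325.71 mOsm/kg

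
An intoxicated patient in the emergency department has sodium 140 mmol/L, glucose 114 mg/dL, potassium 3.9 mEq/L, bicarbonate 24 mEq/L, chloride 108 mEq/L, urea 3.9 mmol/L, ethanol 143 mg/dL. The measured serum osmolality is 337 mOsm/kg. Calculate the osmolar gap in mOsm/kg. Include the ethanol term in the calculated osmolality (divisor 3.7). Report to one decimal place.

Calculated osmolality = 2·Na + glucose/18 + urea + ethanol/3.7
= 2·140 + 114/18 + 3.9 + 143/3.7
= 280 + 6.33 + 3.90 + 38.65
= 328.88 mOsm/kg ≈ 328.9 mOsm/kg
Osmolar gap = measured − calculated = 337 − 328.9 = 8.1 mOsm/kg

8.1 mOsm/kg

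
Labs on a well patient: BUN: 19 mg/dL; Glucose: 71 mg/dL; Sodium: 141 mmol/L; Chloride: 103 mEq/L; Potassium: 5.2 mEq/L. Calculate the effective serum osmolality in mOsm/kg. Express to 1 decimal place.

Effective osmolality excludes urea (freely permeant across cell membranes):
2·Na + glucose/18
= 2·141 + 71/18
= 282 + 3.94
= 285.94 mOsm/kg

285.9 mOsm/kg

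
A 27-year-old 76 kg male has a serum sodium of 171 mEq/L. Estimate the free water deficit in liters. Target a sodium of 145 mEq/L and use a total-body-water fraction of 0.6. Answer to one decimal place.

8.2 L

TBW = 0.6 · 76 = 45.6 L
Free water deficit = TBW · (Na/145 − 1)
= 45.6 · (171/145 − 1)
= 45.6 · 0.1793
= 8.18 L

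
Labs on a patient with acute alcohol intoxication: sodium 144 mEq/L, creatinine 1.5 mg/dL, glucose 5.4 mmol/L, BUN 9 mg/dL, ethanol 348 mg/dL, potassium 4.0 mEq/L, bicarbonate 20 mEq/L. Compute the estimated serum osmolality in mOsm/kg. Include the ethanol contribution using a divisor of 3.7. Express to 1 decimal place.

Calculated osmolality = 2·Na + glucose + BUN/2.8 + ethanol/3.7
= 2·144 + 5.4 + 9/2.8 + 348/3.7
= 288 + 5.40 + 3.21 + 94.05
= 390.66 mOsm/kg

390.7 mOsm/kg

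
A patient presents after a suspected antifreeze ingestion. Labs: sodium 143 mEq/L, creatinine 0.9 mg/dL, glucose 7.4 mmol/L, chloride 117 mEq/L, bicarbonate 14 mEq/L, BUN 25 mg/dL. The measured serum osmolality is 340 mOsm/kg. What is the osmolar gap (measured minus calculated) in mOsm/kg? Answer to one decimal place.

37.7 mOsm/kg

Calculated osmolality = 2·Na + glucose + BUN/2.8
= 2·143 + 7.4 + 25/2.8
= 286 + 7.40 + 8.93
= 302.33 mOsm/kg ≈ 302.3 mOsm/kg
Osmolar gap = measured − calculated = 340 − 302.3 = 37.7 mOsm/kg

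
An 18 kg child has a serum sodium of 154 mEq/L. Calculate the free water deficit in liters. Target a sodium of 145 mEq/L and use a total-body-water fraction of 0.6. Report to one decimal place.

0.7 L

TBW = 0.6 · 18 = 10.8 L
Free water deficit = TBW · (Na/145 − 1)
= 10.8 · (154/145 − 1)
= 10.8 · 0.0621
= 0.67 L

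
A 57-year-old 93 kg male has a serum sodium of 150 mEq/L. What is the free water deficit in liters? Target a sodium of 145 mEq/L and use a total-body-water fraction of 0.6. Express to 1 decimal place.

TBW = 0.6 · 93 = 55.8 L
Free water deficit = TBW · (Na/145 − 1)
= 55.8 · (150/145 − 1)
= 55.8 · 0.0345
= 1.93 L

1.9 L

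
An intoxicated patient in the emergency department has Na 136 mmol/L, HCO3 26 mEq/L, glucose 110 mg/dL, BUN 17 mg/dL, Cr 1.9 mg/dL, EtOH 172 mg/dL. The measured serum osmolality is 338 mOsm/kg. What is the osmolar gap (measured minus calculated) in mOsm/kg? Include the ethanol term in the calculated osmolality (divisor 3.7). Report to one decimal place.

7.3 mOsm/kg

Calculated osmolality = 2·Na + glucose/18 + BUN/2.8 + ethanol/3.7
= 2·136 + 110/18 + 17/2.8 + 172/3.7
= 272 + 6.11 + 6.07 + 46.49
= 330.67 mOsm/kg ≈ 330.7 mOsm/kg
Osmolar gap = measured − calculated = 338 − 330.7 = 7.3 mOsm/kg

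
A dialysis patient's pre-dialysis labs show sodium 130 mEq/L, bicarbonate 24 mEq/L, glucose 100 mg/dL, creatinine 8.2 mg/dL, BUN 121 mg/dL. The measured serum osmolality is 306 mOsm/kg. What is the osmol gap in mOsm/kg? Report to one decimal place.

-2.8 mOsm/kg

Calculated osmolality = 2·Na + glucose/18 + BUN/2.8
= 2·130 + 100/18 + 121/2.8
= 260 + 5.56 + 43.21
= 308.77 mOsm/kg ≈ 308.8 mOsm/kg
Osmolar gap = measured − calculated = 306 − 308.8 = -2.8 mOsm/kg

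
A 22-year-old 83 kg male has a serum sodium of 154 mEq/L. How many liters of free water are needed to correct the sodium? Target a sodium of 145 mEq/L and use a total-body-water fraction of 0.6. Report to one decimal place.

3.1 L

TBW = 0.6 · 83 = 49.8 L
Free water deficit = TBW · (Na/145 − 1)
= 49.8 · (154/145 − 1)
= 49.8 · 0.0621
= 3.09 L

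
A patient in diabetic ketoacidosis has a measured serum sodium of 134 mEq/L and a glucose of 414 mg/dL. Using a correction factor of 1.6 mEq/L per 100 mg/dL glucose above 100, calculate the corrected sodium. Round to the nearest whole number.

139 mEq/L

Corrected Na = measured Na + 1.6 · (glucose − 100)/100
= 134 + 1.6 · (414 − 100)/100
= 134 + 5
= 139 mEq/L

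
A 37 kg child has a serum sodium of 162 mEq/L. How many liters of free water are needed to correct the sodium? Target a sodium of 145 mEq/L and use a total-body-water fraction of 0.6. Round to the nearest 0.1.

2.6 L

TBW = 0.6 · 37 = 22.2 L
Free water deficit = TBW · (Na/145 − 1)
= 22.2 · (162/145 − 1)
= 22.2 · 0.1172
= 2.6 L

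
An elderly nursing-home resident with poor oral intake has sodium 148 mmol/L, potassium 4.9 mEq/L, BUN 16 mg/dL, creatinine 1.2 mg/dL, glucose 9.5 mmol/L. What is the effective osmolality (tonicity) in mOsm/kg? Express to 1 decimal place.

305.5 mOsm/kg

Effective osmolality excludes urea (freely permeant across cell membranes):
2·Na + glucose
= 2·148 + 9.5
= 296 + 9.5
= 305.5 mOsm/kg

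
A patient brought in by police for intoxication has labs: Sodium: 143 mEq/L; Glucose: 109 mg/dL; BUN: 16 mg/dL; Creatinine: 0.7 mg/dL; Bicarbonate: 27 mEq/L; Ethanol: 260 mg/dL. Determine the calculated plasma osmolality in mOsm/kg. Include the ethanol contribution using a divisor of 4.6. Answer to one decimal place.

354.3 mOsm/kg

Calculated osmolality = 2·Na + glucose/18 + BUN/2.8 + ethanol/4.6
= 2·143 + 109/18 + 16/2.8 + 260/4.6
= 286 + 6.06 + 5.71 + 56.52
= 354.29 mOsm/kg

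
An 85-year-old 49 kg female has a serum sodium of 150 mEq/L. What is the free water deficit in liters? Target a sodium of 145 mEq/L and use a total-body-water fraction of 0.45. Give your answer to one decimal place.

TBW = 0.45 · 49 = 22.05 L
Free water deficit = TBW · (Na/145 − 1)
= 22.05 · (150/145 − 1)
= 22.05 · 0.0345
= 0.76 L

0.8 L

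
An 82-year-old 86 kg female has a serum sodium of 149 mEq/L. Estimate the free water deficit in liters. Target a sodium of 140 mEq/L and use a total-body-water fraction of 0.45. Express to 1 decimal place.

TBW = 0.45 · 86 = 38.7 L
Free water deficit = TBW · (Na/140 − 1)
= 38.7 · (149/140 − 1)
= 38.7 · 0.0643
= 2.49 L

2.5 L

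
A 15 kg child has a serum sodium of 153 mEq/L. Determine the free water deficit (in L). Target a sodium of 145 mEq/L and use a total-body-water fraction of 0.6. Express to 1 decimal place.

TBW = 0.6 · 15 = 9 L
Free water deficit = TBW · (Na/145 − 1)
= 9 · (153/145 − 1)
= 9 · 0.0552
= 0.5 L

0.5 L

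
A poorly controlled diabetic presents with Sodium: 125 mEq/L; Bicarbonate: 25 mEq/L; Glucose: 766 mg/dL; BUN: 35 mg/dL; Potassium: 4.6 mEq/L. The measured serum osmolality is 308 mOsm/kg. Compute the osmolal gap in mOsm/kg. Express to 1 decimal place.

Calculated osmolality = 2·Na + glucose/18 + BUN/2.8
= 2·125 + 766/18 + 35/2.8
= 250 + 42.56 + 12.50
= 305.06 mOsm/kg ≈ 305.1 mOsm/kg
Osmolar gap = measured − calculated = 308 − 305.1 = 2.9 mOsm/kg

2.9 mOsm/kg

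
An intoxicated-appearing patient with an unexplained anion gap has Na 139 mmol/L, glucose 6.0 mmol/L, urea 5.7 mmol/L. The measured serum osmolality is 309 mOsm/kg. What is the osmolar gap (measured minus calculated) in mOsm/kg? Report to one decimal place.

Calculated osmolality = 2·Na + glucose + urea
= 2·139 + 6 + 5.7
= 278 + 6 + 5.70
= 289.7 mOsm/kg ≈ 289.7 mOsm/kg
Osmolar gap = measured − calculated = 309 − 289.7 = 19.3 mOsm/kg

19.3 mOsm/kg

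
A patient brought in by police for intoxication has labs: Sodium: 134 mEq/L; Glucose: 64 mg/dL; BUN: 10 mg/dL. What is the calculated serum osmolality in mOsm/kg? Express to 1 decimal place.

275.1 mOsm/kg

Calculated osmolality = 2·Na + glucose/18 + BUN/2.8
= 2·134 + 64/18 + 10/2.8
= 268 + 3.56 + 3.57
= 275.13 mOsm/kg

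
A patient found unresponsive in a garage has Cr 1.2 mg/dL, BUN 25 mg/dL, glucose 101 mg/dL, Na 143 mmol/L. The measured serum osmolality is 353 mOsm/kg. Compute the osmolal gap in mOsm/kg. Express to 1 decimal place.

52.5 mOsm/kg

Calculated osmolality = 2·Na + glucose/18 + BUN/2.8
= 2·143 + 101/18 + 25/2.8
= 286 + 5.61 + 8.93
= 300.54 mOsm/kg ≈ 300.5 mOsm/kg
Osmolar gap = measured − calculated = 353 − 300.5 = 52.5 mOsm/kg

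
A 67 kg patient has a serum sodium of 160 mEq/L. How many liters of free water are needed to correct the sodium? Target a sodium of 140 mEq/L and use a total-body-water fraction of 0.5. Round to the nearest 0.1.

4.8 L

TBW = 0.5 · 67 = 33.5 L
Free water deficit = TBW · (Na/140 − 1)
= 33.5 · (160/140 − 1)
= 33.5 · 0.1429
= 4.79 L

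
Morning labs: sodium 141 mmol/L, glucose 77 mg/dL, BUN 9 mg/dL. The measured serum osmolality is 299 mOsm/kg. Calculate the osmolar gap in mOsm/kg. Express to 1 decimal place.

Calculated osmolality = 2·Na + glucose/18 + BUN/2.8
= 2·141 + 77/18 + 9/2.8
= 282 + 4.28 + 3.21
= 289.49 mOsm/kg ≈ 289.5 mOsm/kg
Osmolar gap = measured − calculated = 299 − 289.5 = 9.5 mOsm/kg

9.5 mOsm/kg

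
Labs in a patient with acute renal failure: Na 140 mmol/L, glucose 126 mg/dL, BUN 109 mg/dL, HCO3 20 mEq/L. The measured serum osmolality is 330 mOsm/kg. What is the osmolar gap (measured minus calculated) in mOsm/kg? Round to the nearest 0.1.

Calculated osmolality = 2·Na + glucose/18 + BUN/2.8
= 2·140 + 126/18 + 109/2.8
= 280 + 7 + 38.93
= 325.93 mOsm/kg ≈ 325.9 mOsm/kg
Osmolar gap = measured − calculated = 330 − 325.9 = 4.1 mOsm/kg

4.1 mOsm/kg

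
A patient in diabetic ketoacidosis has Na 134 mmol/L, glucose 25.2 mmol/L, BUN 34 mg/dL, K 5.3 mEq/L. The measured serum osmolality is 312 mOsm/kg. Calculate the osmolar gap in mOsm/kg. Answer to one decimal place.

Calculated osmolality = 2·Na + glucose + BUN/2.8
= 2·134 + 25.2 + 34/2.8
= 268 + 25.20 + 12.14
= 305.34 mOsm/kg ≈ 305.3 mOsm/kg
Osmolar gap = measured − calculated = 312 − 305.3 = 6.7 mOsm/kg

6.7 mOsm/kg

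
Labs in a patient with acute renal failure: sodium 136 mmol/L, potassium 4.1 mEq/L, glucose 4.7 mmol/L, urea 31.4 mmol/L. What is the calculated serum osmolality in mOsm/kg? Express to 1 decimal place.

308.1 mOsm/kg

Calculated osmolality = 2·Na + glucose + urea
= 2·136 + 4.7 + 31.4
= 272 + 4.70 + 31.40
= 308.1 mOsm/kg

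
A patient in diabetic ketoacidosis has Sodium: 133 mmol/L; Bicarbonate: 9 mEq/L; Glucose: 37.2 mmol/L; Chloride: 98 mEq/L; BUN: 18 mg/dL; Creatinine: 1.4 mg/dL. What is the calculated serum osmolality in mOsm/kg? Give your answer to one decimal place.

309.6 mOsm/kg

Calculated osmolality = 2·Na + glucose + BUN/2.8
= 2·133 + 37.2 + 18/2.8
= 266 + 37.20 + 6.43
= 309.63 mOsm/kg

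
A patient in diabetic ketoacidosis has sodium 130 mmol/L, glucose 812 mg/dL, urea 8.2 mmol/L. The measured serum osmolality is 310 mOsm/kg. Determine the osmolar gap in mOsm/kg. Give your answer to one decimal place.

Calculated osmolality = 2·Na + glucose/18 + urea
= 2·130 + 812/18 + 8.2
= 260 + 45.11 + 8.20
= 313.31 mOsm/kg ≈ 313.3 mOsm/kg
Osmolar gap = measured − calculated = 310 − 313.3 = -3.3 mOsm/kg

-3.3 mOsm/kg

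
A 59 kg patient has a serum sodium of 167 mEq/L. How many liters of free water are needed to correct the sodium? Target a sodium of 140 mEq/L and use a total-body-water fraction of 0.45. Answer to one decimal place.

5.1 L

TBW = 0.45 · 59 = 26.55 L
Free water deficit = TBW · (Na/140 − 1)
= 26.55 · (167/140 − 1)
= 26.55 · 0.1929
= 5.12 L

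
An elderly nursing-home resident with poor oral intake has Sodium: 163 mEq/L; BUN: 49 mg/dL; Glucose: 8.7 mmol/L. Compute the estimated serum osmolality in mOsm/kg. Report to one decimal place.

Calculated osmolality = 2·Na + glucose + BUN/2.8
= 2·163 + 8.7 + 49/2.8
= 326 + 8.70 + 17.50
= 352.2 mOsm/kg

352.2 mOsm/kg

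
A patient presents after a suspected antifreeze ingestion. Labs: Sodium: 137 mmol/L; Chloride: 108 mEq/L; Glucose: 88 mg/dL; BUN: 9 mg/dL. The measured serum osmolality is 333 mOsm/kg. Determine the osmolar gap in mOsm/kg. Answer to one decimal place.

50.9 mOsm/kg

Calculated osmolality = 2·Na + glucose/18 + BUN/2.8
= 2·137 + 88/18 + 9/2.8
= 274 + 4.89 + 3.21
= 282.1 mOsm/kg ≈ 282.1 mOsm/kg
Osmolar gap = measured − calculated = 333 − 282.1 = 50.9 mOsm/kg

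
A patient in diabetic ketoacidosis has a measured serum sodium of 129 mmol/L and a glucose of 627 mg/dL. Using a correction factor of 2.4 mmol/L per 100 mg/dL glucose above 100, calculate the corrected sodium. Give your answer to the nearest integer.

Corrected Na = measured Na + 2.4 · (glucose − 100)/100
= 129 + 2.4 · (627 − 100)/100
= 129 + 12.6
= 141.6 mmol/L

142 mmol/L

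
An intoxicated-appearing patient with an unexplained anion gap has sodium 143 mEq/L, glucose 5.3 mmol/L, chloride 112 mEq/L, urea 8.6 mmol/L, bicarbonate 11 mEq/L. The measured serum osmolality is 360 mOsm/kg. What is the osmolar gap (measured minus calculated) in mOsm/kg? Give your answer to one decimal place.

Calculated osmolality = 2·Na + glucose + urea
= 2·143 + 5.3 + 8.6
= 286 + 5.30 + 8.60
= 299.9 mOsm/kg ≈ 299.9 mOsm/kg
Osmolar gap = measured − calculated = 360 − 299.9 = 60.1 mOsm/kg

60.1 mOsm/kg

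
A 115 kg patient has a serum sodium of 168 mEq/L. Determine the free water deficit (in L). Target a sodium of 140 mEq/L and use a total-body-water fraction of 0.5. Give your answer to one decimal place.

11.5 L

TBW = 0.5 · 115 = 57.5 L
Free water deficit = TBW · (Na/140 − 1)
= 57.5 · (168/140 − 1)
= 57.5 · 0.2
= 11.5 L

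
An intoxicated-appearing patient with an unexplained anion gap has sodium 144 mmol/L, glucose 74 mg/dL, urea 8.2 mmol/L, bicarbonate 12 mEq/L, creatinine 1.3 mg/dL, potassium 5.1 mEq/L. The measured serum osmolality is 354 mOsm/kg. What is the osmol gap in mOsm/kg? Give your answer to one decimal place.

53.7 mOsm/kg

Calculated osmolality = 2·Na + glucose/18 + urea
= 2·144 + 74/18 + 8.2
= 288 + 4.11 + 8.20
= 300.31 mOsm/kg ≈ 300.3 mOsm/kg
Osmolar gap = measured − calculated = 354 − 300.3 = 53.7 mOsm/kg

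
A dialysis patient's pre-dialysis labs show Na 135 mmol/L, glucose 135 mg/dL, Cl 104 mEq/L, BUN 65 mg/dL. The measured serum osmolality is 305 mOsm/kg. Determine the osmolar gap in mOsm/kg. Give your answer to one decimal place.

4.3 mOsm/kg

Calculated osmolality = 2·Na + glucose/18 + BUN/2.8
= 2·135 + 135/18 + 65/2.8
= 270 + 7.50 + 23.21
= 300.71 mOsm/kg ≈ 300.7 mOsm/kg
Osmolar gap = measured − calculated = 305 − 300.7 = 4.3 mOsm/kg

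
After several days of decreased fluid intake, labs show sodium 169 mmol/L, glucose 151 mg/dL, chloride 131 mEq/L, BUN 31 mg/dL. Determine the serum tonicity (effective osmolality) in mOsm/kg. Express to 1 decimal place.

Effective osmolality excludes urea (freely permeant across cell membranes):
2·Na + glucose/18
= 2·169 + 151/18
= 338 + 8.39
= 346.39 mOsm/kg

346.4 mOsm/kg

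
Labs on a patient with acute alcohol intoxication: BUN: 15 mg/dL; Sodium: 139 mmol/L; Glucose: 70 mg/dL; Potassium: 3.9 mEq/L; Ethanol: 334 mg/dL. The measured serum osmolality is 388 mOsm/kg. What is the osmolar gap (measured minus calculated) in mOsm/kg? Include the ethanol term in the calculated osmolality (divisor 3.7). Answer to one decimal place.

10.5 mOsm/kg

Calculated osmolality = 2·Na + glucose/18 + BUN/2.8 + ethanol/3.7
= 2·139 + 70/18 + 15/2.8 + 334/3.7
= 278 + 3.89 + 5.36 + 90.27
= 377.52 mOsm/kg ≈ 377.5 mOsm/kg
Osmolar gap = measured − calculated = 388 − 377.5 = 10.5 mOsm/kg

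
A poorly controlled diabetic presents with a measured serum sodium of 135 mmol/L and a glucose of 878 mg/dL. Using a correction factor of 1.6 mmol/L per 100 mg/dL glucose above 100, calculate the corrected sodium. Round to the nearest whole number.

Corrected Na = measured Na + 1.6 · (glucose − 100)/100
= 135 + 1.6 · (878 − 100)/100
= 135 + 12.4
= 147.4 mmol/L

147 mmol/L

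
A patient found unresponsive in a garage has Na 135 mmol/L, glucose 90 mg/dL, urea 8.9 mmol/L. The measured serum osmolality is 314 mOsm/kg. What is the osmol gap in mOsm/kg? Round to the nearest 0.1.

Calculated osmolality = 2·Na + glucose/18 + urea
= 2·135 + 90/18 + 8.9
= 270 + 5 + 8.90
= 283.9 mOsm/kg ≈ 283.9 mOsm/kg
Osmolar gap = measured − calculated = 314 − 283.9 = 30.1 mOsm/kg

30.1 mOsm/kg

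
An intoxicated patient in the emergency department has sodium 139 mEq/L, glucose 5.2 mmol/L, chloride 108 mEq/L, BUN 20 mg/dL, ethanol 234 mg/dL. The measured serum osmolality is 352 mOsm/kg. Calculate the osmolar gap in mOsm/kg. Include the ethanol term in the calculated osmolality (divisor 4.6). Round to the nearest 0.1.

Calculated osmolality = 2·Na + glucose + BUN/2.8 + ethanol/4.6
= 2·139 + 5.2 + 20/2.8 + 234/4.6
= 278 + 5.20 + 7.14 + 50.87
= 341.21 mOsm/kg ≈ 341.2 mOsm/kg
Osmolar gap = measured − calculated = 352 − 341.2 = 10.8 mOsm/kg

10.8 mOsm/kg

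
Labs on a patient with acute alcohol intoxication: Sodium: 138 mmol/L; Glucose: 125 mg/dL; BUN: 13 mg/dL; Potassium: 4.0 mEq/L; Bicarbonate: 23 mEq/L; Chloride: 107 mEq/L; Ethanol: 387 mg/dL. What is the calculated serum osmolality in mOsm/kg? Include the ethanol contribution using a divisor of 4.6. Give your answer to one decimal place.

Calculated osmolality = 2·Na + glucose/18 + BUN/2.8 + ethanol/4.6
= 2·138 + 125/18 + 13/2.8 + 387/4.6
= 276 + 6.94 + 4.64 + 84.13
= 371.71 mOsm/kg

371.7 mOsm/kg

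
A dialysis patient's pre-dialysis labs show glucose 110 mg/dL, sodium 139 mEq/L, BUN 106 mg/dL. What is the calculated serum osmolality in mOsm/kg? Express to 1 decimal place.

Calculated osmolality = 2·Na + glucose/18 + BUN/2.8
= 2·139 + 110/18 + 106/2.8
= 278 + 6.11 + 37.86
= 321.97 mOsm/kg

322.0 mOsm/kg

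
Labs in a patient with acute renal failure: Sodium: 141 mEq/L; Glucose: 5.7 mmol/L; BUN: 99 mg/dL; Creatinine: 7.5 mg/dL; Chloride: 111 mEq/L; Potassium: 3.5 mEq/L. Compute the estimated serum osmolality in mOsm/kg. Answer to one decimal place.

Calculated osmolality = 2·Na + glucose + BUN/2.8
= 2·141 + 5.7 + 99/2.8
= 282 + 5.70 + 35.36
= 323.06 mOsm/kg

323.1 mOsm/kg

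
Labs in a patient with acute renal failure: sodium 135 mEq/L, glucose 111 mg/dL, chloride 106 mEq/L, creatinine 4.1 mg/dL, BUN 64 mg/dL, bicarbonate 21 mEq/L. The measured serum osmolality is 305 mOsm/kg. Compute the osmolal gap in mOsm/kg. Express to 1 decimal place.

Calculated osmolality = 2·Na + glucose/18 + BUN/2.8
= 2·135 + 111/18 + 64/2.8
= 270 + 6.17 + 22.86
= 299.03 mOsm/kg ≈ 299.0 mOsm/kg
Osmolar gap = measured − calculated = 305 − 299.0 = 6.0 mOsm/kg

6.0 mOsm/kg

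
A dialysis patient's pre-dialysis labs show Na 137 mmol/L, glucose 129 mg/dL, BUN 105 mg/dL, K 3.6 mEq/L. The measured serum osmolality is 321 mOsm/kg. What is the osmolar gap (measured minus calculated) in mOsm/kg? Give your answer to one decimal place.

Calculated osmolality = 2·Na + glucose/18 + BUN/2.8
= 2·137 + 129/18 + 105/2.8
= 274 + 7.17 + 37.50
= 318.67 mOsm/kg ≈ 318.7 mOsm/kg
Osmolar gap = measured − calculated = 321 − 318.7 = 2.3 mOsm/kg

2.3 mOsm/kg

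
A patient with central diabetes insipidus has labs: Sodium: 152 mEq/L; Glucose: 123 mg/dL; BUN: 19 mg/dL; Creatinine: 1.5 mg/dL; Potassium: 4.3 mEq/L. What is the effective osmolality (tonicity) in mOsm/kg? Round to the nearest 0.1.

310.8 mOsm/kg

Effective osmolality excludes urea (freely permeant across cell membranes):
2·Na + glucose/18
= 2·152 + 123/18
= 304 + 6.83
= 310.83 mOsm/kg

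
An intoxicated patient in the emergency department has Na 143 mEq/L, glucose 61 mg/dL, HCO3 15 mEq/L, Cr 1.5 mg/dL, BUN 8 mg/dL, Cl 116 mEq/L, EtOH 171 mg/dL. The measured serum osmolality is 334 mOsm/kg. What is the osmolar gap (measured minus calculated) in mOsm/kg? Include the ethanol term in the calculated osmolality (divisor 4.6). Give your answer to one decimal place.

4.6 mOsm/kg

Calculated osmolality = 2·Na + glucose/18 + BUN/2.8 + ethanol/4.6
= 2·143 + 61/18 + 8/2.8 + 171/4.6
= 286 + 3.39 + 2.86 + 37.17
= 329.42 mOsm/kg ≈ 329.4 mOsm/kg
Osmolar gap = measured − calculated = 334 − 329.4 = 4.6 mOsm/kg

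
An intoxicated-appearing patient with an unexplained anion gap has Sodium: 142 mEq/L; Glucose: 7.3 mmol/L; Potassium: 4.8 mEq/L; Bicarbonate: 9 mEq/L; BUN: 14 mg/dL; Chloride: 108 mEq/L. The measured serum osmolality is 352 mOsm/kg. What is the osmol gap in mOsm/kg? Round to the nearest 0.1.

Calculated osmolality = 2·Na + glucose + BUN/2.8
= 2·142 + 7.3 + 14/2.8
= 284 + 7.30 + 5
= 296.3 mOsm/kg ≈ 296.3 mOsm/kg
Osmolar gap = measured − calculated = 352 − 296.3 = 55.7 mOsm/kg

55.7 mOsm/kg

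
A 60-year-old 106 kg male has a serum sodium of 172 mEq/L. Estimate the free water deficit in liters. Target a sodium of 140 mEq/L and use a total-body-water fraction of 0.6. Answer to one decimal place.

14.5 L

TBW = 0.6 · 106 = 63.6 L
Free water deficit = TBW · (Na/140 − 1)
= 63.6 · (172/140 − 1)
= 63.6 · 0.2286
= 14.54 L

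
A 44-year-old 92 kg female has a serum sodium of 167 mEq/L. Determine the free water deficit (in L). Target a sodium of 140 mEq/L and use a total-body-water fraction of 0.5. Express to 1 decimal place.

TBW = 0.5 · 92 = 46 L
Free water deficit = TBW · (Na/140 − 1)
= 46 · (167/140 − 1)
= 46 · 0.1929
= 8.87 L

8.9 L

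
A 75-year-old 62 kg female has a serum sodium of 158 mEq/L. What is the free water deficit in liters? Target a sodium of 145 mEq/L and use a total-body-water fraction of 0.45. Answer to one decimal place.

TBW = 0.45 · 62 = 27.9 L
Free water deficit = TBW · (Na/145 − 1)
= 27.9 · (158/145 − 1)
= 27.9 · 0.0897
= 2.5 L

2.5 L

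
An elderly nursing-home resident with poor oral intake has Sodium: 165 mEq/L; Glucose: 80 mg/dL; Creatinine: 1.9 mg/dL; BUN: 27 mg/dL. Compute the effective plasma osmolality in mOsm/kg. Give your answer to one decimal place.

334.4 mOsm/kg

Effective osmolality excludes urea (freely permeant across cell membranes):
2·Na + glucose/18
= 2·165 + 80/18
= 330 + 4.44
= 334.44 mOsm/kg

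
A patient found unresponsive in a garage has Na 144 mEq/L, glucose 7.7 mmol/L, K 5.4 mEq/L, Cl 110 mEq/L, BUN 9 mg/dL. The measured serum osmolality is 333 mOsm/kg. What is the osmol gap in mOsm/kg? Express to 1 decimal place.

34.1 mOsm/kg

Calculated osmolality = 2·Na + glucose + BUN/2.8
= 2·144 + 7.7 + 9/2.8
= 288 + 7.70 + 3.21
= 298.91 mOsm/kg ≈ 298.9 mOsm/kg
Osmolar gap = measured − calculated = 333 − 298.9 = 34.1 mOsm/kg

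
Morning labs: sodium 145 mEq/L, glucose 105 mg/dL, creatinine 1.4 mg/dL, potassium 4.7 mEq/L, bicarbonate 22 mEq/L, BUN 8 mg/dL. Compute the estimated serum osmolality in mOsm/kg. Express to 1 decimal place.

Calculated osmolality = 2·Na + glucose/18 + BUN/2.8
= 2·145 + 105/18 + 8/2.8
= 290 + 5.83 + 2.86
= 298.69 mOsm/kg

298.7 mOsm/kg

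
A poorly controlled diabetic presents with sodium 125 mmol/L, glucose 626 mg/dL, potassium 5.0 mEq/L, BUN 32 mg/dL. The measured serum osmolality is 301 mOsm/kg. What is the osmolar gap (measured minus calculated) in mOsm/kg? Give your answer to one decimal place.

Calculated osmolality = 2·Na + glucose/18 + BUN/2.8
= 2·125 + 626/18 + 32/2.8
= 250 + 34.78 + 11.43
= 296.21 mOsm/kg ≈ 296.2 mOsm/kg
Osmolar gap = measured − calculated = 301 − 296.2 = 4.8 mOsm/kg

4.8 mOsm/kg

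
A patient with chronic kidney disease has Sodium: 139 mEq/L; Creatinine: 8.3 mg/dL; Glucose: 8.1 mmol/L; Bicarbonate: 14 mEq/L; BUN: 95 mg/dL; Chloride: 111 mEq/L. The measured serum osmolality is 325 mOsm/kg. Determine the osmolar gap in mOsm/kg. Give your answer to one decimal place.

Calculated osmolality = 2·Na + glucose + BUN/2.8
= 2·139 + 8.1 + 95/2.8
= 278 + 8.10 + 33.93
= 320.03 mOsm/kg ≈ 320.0 mOsm/kg
Osmolar gap = measured − calculated = 325 − 320.0 = 5.0 mOsm/kg

5.0 mOsm/kg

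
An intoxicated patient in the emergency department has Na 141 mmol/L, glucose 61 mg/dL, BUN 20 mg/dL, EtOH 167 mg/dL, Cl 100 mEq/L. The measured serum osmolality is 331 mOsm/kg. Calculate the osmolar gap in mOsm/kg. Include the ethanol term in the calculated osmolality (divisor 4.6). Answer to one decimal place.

2.2 mOsm/kg

Calculated osmolality = 2·Na + glucose/18 + BUN/2.8 + ethanol/4.6
= 2·141 + 61/18 + 20/2.8 + 167/4.6
= 282 + 3.39 + 7.14 + 36.30
= 328.83 mOsm/kg ≈ 328.8 mOsm/kg
Osmolar gap = measured − calculated = 331 − 328.8 = 2.2 mOsm/kg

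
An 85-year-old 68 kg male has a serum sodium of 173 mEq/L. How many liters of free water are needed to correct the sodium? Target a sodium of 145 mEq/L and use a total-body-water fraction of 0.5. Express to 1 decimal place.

TBW = 0.5 · 68 = 34 L
Free water deficit = TBW · (Na/145 − 1)
= 34 · (173/145 − 1)
= 34 · 0.1931
= 6.57 L

6.6 L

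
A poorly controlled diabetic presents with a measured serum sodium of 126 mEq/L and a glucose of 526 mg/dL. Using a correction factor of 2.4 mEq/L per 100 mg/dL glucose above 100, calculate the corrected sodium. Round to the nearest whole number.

136 mEq/L

Corrected Na = measured Na + 2.4 · (glucose − 100)/100
= 126 + 2.4 · (526 − 100)/100
= 126 + 10.2
= 136.2 mEq/L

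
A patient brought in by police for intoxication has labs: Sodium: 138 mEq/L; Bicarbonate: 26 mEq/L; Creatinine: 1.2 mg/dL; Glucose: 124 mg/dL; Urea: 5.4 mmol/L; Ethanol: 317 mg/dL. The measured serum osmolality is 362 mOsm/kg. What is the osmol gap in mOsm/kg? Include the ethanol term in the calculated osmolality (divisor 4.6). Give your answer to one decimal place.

Calculated osmolality = 2·Na + glucose/18 + urea + ethanol/4.6
= 2·138 + 124/18 + 5.4 + 317/4.6
= 276 + 6.89 + 5.40 + 68.91
= 357.2 mOsm/kg ≈ 357.2 mOsm/kg
Osmolar gap = measured − calculated = 362 − 357.2 = 4.8 mOsm/kg

4.8 mOsm/kg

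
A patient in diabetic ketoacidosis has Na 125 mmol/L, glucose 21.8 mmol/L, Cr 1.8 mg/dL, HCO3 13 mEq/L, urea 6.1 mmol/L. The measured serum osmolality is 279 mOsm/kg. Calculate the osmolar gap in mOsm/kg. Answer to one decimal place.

Calculated osmolality = 2·Na + glucose + urea
= 2·125 + 21.8 + 6.1
= 250 + 21.80 + 6.10
= 277.9 mOsm/kg ≈ 277.9 mOsm/kg
Osmolar gap = measured − calculated = 279 − 277.9 = 1.1 mOsm/kg

1.1 mOsm/kg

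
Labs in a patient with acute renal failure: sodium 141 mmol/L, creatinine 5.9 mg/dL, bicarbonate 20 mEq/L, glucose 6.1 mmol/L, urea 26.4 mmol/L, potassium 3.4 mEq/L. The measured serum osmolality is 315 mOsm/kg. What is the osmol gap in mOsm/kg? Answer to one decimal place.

0.5 mOsm/kg

Calculated osmolality = 2·Na + glucose + urea
= 2·141 + 6.1 + 26.4
= 282 + 6.10 + 26.40
= 314.5 mOsm/kg ≈ 314.5 mOsm/kg
Osmolar gap = measured − calculated = 315 − 314.5 = 0.5 mOsm/kg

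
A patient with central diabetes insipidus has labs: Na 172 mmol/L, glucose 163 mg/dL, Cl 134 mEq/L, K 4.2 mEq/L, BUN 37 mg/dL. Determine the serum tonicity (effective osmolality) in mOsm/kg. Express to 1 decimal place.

353.1 mOsm/kg

Effective osmolality excludes urea (freely permeant across cell membranes):
2·Na + glucose/18
= 2·172 + 163/18
= 344 + 9.06
= 353.06 mOsm/kg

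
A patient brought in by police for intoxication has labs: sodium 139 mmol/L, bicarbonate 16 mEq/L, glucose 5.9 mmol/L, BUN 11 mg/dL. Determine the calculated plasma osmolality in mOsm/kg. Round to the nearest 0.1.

287.8 mOsm/kg

Calculated osmolality = 2·Na + glucose + BUN/2.8
= 2·139 + 5.9 + 11/2.8
= 278 + 5.90 + 3.93
= 287.83 mOsm/kg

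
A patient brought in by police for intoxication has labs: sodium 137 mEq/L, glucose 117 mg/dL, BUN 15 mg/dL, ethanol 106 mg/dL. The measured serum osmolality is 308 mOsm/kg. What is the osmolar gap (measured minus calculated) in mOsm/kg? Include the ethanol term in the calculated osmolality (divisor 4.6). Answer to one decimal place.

-0.9 mOsm/kg

Calculated osmolality = 2·Na + glucose/18 + BUN/2.8 + ethanol/4.6
= 2·137 + 117/18 + 15/2.8 + 106/4.6
= 274 + 6.50 + 5.36 + 23.04
= 308.9 mOsm/kg ≈ 308.9 mOsm/kg
Osmolar gap = measured − calculated = 308 − 308.9 = -0.9 mOsm/kg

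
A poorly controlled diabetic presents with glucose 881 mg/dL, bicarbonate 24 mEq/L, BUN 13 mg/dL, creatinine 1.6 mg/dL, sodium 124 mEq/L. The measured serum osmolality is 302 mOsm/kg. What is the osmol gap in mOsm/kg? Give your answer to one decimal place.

0.4 mOsm/kg

Calculated osmolality = 2·Na + glucose/18 + BUN/2.8
= 2·124 + 881/18 + 13/2.8
= 248 + 48.94 + 4.64
= 301.58 mOsm/kg ≈ 301.6 mOsm/kg
Osmolar gap = measured − calculated = 302 − 301.6 = 0.4 mOsm/kg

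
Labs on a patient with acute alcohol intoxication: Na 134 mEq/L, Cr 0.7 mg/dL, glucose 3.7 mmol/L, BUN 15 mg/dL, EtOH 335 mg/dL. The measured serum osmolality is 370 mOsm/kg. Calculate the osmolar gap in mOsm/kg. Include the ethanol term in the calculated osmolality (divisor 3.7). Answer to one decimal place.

Calculated osmolality = 2·Na + glucose + BUN/2.8 + ethanol/3.7
= 2·134 + 3.7 + 15/2.8 + 335/3.7
= 268 + 3.70 + 5.36 + 90.54
= 367.6 mOsm/kg ≈ 367.6 mOsm/kg
Osmolar gap = measured − calculated = 370 − 367.6 = 2.4 mOsm/kg

2.4 mOsm/kg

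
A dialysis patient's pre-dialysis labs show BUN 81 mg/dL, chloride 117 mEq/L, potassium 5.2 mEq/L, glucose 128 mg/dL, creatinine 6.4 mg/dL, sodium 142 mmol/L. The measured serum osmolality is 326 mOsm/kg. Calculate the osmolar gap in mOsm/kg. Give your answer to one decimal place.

6.0 mOsm/kg

Calculated osmolality = 2·Na + glucose/18 + BUN/2.8
= 2·142 + 128/18 + 81/2.8
= 284 + 7.11 + 28.93
= 320.04 mOsm/kg ≈ 320.0 mOsm/kg
Osmolar gap = measured − calculated = 326 − 320.0 = 6.0 mOsm/kg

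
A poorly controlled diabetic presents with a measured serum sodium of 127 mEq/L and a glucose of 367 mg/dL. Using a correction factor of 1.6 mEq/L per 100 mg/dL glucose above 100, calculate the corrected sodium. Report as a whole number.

131 mEq/L

Corrected Na = measured Na + 1.6 · (glucose − 100)/100
= 127 + 1.6 · (367 − 100)/100
= 127 + 4.3
= 131.3 mEq/L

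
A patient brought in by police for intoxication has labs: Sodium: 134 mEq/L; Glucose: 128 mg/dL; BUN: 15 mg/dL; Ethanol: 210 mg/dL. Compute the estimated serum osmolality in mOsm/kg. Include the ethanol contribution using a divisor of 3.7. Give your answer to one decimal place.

Calculated osmolality = 2·Na + glucose/18 + BUN/2.8 + ethanol/3.7
= 2·134 + 128/18 + 15/2.8 + 210/3.7
= 268 + 7.11 + 5.36 + 56.76
= 337.23 mOsm/kg

337.2 mOsm/kg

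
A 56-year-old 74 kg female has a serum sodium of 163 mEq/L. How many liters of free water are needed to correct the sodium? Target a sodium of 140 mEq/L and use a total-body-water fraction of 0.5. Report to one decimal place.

6.1 L

TBW = 0.5 · 74 = 37 L
Free water deficit = TBW · (Na/140 − 1)
= 37 · (163/140 − 1)
= 37 · 0.1643
= 6.08 L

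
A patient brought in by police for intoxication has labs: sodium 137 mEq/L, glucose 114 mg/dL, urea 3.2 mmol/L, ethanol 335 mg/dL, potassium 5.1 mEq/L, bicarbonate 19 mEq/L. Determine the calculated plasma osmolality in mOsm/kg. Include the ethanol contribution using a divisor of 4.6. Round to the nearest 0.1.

Calculated osmolality = 2·Na + glucose/18 + urea + ethanol/4.6
= 2·137 + 114/18 + 3.2 + 335/4.6
= 274 + 6.33 + 3.20 + 72.83
= 356.36 mOsm/kg

356.4 mOsm/kg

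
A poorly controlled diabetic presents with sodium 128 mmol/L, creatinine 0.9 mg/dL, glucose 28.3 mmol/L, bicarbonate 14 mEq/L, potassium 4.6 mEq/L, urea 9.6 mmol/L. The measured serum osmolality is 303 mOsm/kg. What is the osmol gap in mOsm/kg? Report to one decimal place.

Calculated osmolality = 2·Na + glucose + urea
= 2·128 + 28.3 + 9.6
= 256 + 28.30 + 9.60
= 293.9 mOsm/kg ≈ 293.9 mOsm/kg
Osmolar gap = measured − calculated = 303 − 293.9 = 9.1 mOsm/kg

9.1 mOsm/kg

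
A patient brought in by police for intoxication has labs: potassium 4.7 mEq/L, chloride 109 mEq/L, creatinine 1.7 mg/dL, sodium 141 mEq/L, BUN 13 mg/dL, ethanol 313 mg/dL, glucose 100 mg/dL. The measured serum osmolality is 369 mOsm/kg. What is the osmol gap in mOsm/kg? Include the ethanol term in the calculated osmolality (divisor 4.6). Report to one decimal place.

8.8 mOsm/kg

Calculated osmolality = 2·Na + glucose/18 + BUN/2.8 + ethanol/4.6
= 2·141 + 100/18 + 13/2.8 + 313/4.6
= 282 + 5.56 + 4.64 + 68.04
= 360.24 mOsm/kg ≈ 360.2 mOsm/kg
Osmolar gap = measured − calculated = 369 − 360.2 = 8.8 mOsm/kg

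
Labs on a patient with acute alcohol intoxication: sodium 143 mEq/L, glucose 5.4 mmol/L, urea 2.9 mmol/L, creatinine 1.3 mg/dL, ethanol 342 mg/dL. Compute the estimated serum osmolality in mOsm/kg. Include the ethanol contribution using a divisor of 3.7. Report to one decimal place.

386.7 mOsm/kg

Calculated osmolality = 2·Na + glucose + urea + ethanol/3.7
= 2·143 + 5.4 + 2.9 + 342/3.7
= 286 + 5.40 + 2.90 + 92.43
= 386.73 mOsm/kg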